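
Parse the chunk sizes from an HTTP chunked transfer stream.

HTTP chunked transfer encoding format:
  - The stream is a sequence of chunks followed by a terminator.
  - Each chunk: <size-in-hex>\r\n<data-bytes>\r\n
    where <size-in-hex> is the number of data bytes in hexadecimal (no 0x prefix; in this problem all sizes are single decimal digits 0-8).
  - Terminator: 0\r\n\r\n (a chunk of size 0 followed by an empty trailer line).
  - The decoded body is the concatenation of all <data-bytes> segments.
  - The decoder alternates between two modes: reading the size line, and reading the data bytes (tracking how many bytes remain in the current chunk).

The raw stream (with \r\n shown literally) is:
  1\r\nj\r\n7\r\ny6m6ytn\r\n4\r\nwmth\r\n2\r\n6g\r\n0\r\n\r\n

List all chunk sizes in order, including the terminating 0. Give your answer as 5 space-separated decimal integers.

Chunk 1: stream[0..1]='1' size=0x1=1, data at stream[3..4]='j' -> body[0..1], body so far='j'
Chunk 2: stream[6..7]='7' size=0x7=7, data at stream[9..16]='y6m6ytn' -> body[1..8], body so far='jy6m6ytn'
Chunk 3: stream[18..19]='4' size=0x4=4, data at stream[21..25]='wmth' -> body[8..12], body so far='jy6m6ytnwmth'
Chunk 4: stream[27..28]='2' size=0x2=2, data at stream[30..32]='6g' -> body[12..14], body so far='jy6m6ytnwmth6g'
Chunk 5: stream[34..35]='0' size=0 (terminator). Final body='jy6m6ytnwmth6g' (14 bytes)

Answer: 1 7 4 2 0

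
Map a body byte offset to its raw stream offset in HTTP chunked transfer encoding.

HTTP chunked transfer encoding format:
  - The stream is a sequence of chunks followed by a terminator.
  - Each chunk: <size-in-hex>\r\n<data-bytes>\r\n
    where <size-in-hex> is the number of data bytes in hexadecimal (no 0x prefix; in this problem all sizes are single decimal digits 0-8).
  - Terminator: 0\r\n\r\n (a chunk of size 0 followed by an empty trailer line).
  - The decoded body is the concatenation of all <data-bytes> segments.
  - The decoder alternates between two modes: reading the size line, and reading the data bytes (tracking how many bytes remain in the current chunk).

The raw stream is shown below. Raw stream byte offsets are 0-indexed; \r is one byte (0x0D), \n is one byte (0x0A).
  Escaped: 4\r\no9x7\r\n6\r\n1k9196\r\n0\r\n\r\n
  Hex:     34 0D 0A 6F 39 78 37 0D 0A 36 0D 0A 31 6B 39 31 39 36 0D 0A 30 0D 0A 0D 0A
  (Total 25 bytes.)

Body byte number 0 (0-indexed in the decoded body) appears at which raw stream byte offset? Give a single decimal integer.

Chunk 1: stream[0..1]='4' size=0x4=4, data at stream[3..7]='o9x7' -> body[0..4], body so far='o9x7'
Chunk 2: stream[9..10]='6' size=0x6=6, data at stream[12..18]='1k9196' -> body[4..10], body so far='o9x71k9196'
Chunk 3: stream[20..21]='0' size=0 (terminator). Final body='o9x71k9196' (10 bytes)
Body byte 0 at stream offset 3

Answer: 3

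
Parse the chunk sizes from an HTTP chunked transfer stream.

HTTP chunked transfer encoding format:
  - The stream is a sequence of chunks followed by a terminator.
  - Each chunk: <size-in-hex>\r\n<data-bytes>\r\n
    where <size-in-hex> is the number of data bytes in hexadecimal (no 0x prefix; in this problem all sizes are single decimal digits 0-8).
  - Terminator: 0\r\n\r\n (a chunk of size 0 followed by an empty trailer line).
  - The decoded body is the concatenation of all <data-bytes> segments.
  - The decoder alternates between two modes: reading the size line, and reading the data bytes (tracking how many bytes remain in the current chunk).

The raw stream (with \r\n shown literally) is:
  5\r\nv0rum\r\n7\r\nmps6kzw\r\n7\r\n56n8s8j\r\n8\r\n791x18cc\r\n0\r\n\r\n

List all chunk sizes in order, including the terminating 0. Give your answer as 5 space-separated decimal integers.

Answer: 5 7 7 8 0

Derivation:
Chunk 1: stream[0..1]='5' size=0x5=5, data at stream[3..8]='v0rum' -> body[0..5], body so far='v0rum'
Chunk 2: stream[10..11]='7' size=0x7=7, data at stream[13..20]='mps6kzw' -> body[5..12], body so far='v0rummps6kzw'
Chunk 3: stream[22..23]='7' size=0x7=7, data at stream[25..32]='56n8s8j' -> body[12..19], body so far='v0rummps6kzw56n8s8j'
Chunk 4: stream[34..35]='8' size=0x8=8, data at stream[37..45]='791x18cc' -> body[19..27], body so far='v0rummps6kzw56n8s8j791x18cc'
Chunk 5: stream[47..48]='0' size=0 (terminator). Final body='v0rummps6kzw56n8s8j791x18cc' (27 bytes)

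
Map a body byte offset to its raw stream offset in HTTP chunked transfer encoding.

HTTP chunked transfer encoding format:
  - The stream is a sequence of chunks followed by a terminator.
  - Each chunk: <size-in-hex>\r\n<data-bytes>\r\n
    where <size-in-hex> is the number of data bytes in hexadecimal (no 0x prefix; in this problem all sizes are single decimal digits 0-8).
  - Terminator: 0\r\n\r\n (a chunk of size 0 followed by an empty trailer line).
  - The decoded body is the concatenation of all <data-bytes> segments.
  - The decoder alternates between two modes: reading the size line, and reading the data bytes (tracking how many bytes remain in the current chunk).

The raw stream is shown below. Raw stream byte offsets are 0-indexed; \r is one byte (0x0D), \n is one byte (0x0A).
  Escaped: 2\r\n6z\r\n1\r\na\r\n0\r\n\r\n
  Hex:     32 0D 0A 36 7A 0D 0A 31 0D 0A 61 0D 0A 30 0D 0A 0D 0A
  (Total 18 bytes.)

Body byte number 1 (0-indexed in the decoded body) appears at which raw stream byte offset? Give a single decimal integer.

Answer: 4

Derivation:
Chunk 1: stream[0..1]='2' size=0x2=2, data at stream[3..5]='6z' -> body[0..2], body so far='6z'
Chunk 2: stream[7..8]='1' size=0x1=1, data at stream[10..11]='a' -> body[2..3], body so far='6za'
Chunk 3: stream[13..14]='0' size=0 (terminator). Final body='6za' (3 bytes)
Body byte 1 at stream offset 4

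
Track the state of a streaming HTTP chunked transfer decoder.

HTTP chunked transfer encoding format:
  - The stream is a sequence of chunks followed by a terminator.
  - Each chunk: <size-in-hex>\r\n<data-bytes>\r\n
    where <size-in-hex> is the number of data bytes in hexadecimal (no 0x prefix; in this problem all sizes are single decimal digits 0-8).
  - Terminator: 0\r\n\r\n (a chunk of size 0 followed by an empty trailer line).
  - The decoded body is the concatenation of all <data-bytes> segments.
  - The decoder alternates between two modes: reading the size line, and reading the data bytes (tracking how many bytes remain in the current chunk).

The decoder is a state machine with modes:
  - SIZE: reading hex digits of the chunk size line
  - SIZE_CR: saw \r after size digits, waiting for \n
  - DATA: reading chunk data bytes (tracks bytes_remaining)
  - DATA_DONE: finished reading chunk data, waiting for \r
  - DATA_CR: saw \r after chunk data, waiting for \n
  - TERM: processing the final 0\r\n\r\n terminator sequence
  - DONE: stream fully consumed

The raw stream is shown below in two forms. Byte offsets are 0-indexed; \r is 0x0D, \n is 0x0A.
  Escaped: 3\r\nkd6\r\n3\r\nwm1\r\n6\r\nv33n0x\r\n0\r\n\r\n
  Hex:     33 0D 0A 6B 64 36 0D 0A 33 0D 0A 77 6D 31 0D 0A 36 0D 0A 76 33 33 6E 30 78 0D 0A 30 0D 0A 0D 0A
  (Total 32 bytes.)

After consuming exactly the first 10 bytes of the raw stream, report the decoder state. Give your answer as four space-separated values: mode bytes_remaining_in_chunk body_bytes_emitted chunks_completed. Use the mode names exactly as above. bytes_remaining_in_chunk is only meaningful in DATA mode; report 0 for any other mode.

Byte 0 = '3': mode=SIZE remaining=0 emitted=0 chunks_done=0
Byte 1 = 0x0D: mode=SIZE_CR remaining=0 emitted=0 chunks_done=0
Byte 2 = 0x0A: mode=DATA remaining=3 emitted=0 chunks_done=0
Byte 3 = 'k': mode=DATA remaining=2 emitted=1 chunks_done=0
Byte 4 = 'd': mode=DATA remaining=1 emitted=2 chunks_done=0
Byte 5 = '6': mode=DATA_DONE remaining=0 emitted=3 chunks_done=0
Byte 6 = 0x0D: mode=DATA_CR remaining=0 emitted=3 chunks_done=0
Byte 7 = 0x0A: mode=SIZE remaining=0 emitted=3 chunks_done=1
Byte 8 = '3': mode=SIZE remaining=0 emitted=3 chunks_done=1
Byte 9 = 0x0D: mode=SIZE_CR remaining=0 emitted=3 chunks_done=1

Answer: SIZE_CR 0 3 1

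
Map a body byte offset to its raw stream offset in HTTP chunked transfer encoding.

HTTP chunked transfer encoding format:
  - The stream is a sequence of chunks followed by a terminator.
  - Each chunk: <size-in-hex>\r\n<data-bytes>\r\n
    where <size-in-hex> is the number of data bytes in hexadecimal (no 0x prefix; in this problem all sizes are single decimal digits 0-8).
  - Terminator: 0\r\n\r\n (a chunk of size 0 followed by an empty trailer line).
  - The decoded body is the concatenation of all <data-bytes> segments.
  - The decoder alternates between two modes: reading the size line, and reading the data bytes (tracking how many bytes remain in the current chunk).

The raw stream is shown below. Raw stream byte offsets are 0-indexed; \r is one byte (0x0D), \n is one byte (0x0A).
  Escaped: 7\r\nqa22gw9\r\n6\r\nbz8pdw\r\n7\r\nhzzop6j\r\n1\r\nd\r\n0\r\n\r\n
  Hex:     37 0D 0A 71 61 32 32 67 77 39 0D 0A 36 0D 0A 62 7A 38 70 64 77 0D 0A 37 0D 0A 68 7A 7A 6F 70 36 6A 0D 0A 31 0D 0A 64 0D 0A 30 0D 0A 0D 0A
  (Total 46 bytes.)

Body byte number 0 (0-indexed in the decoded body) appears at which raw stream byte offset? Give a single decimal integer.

Answer: 3

Derivation:
Chunk 1: stream[0..1]='7' size=0x7=7, data at stream[3..10]='qa22gw9' -> body[0..7], body so far='qa22gw9'
Chunk 2: stream[12..13]='6' size=0x6=6, data at stream[15..21]='bz8pdw' -> body[7..13], body so far='qa22gw9bz8pdw'
Chunk 3: stream[23..24]='7' size=0x7=7, data at stream[26..33]='hzzop6j' -> body[13..20], body so far='qa22gw9bz8pdwhzzop6j'
Chunk 4: stream[35..36]='1' size=0x1=1, data at stream[38..39]='d' -> body[20..21], body so far='qa22gw9bz8pdwhzzop6jd'
Chunk 5: stream[41..42]='0' size=0 (terminator). Final body='qa22gw9bz8pdwhzzop6jd' (21 bytes)
Body byte 0 at stream offset 3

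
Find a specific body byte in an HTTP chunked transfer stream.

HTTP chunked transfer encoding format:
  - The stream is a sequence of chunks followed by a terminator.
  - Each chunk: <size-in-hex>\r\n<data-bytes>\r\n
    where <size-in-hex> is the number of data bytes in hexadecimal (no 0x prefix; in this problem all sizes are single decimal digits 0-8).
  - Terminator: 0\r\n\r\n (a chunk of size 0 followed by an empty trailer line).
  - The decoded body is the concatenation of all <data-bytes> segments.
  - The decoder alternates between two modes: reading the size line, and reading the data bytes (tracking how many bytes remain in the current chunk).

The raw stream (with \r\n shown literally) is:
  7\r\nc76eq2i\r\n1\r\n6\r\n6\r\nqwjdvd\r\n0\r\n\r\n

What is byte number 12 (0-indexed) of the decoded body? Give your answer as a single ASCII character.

Chunk 1: stream[0..1]='7' size=0x7=7, data at stream[3..10]='c76eq2i' -> body[0..7], body so far='c76eq2i'
Chunk 2: stream[12..13]='1' size=0x1=1, data at stream[15..16]='6' -> body[7..8], body so far='c76eq2i6'
Chunk 3: stream[18..19]='6' size=0x6=6, data at stream[21..27]='qwjdvd' -> body[8..14], body so far='c76eq2i6qwjdvd'
Chunk 4: stream[29..30]='0' size=0 (terminator). Final body='c76eq2i6qwjdvd' (14 bytes)
Body byte 12 = 'v'

Answer: v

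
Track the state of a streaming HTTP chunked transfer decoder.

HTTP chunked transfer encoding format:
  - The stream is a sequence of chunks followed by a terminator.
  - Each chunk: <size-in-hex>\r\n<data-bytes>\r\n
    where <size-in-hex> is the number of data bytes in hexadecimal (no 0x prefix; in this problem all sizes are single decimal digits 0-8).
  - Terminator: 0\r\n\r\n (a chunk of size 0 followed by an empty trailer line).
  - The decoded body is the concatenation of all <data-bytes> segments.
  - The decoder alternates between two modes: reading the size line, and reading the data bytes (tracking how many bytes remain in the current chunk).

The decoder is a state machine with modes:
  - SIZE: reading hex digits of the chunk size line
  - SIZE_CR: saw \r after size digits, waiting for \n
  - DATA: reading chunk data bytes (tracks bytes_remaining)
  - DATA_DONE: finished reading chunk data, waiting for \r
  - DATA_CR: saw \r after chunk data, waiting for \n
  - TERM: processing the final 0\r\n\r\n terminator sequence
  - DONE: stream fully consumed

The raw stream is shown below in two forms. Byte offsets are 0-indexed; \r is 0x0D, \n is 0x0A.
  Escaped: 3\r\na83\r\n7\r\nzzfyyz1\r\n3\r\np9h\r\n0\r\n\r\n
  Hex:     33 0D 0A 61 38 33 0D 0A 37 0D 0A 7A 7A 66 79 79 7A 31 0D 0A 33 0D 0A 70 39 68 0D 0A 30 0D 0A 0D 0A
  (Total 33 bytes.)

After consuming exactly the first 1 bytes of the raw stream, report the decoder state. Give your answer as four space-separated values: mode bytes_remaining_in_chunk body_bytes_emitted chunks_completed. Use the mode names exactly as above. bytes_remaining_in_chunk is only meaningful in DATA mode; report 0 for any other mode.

Byte 0 = '3': mode=SIZE remaining=0 emitted=0 chunks_done=0

Answer: SIZE 0 0 0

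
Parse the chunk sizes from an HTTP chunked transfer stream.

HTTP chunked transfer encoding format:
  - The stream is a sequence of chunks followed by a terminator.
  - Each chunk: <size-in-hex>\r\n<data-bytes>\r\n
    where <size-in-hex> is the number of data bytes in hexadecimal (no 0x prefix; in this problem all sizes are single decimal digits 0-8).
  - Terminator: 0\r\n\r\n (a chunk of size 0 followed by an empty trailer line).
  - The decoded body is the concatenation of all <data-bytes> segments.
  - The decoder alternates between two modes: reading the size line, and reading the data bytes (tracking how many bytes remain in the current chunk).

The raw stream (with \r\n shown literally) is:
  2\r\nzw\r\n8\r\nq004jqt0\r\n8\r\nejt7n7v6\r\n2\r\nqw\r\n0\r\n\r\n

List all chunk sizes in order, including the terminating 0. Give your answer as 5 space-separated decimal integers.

Chunk 1: stream[0..1]='2' size=0x2=2, data at stream[3..5]='zw' -> body[0..2], body so far='zw'
Chunk 2: stream[7..8]='8' size=0x8=8, data at stream[10..18]='q004jqt0' -> body[2..10], body so far='zwq004jqt0'
Chunk 3: stream[20..21]='8' size=0x8=8, data at stream[23..31]='ejt7n7v6' -> body[10..18], body so far='zwq004jqt0ejt7n7v6'
Chunk 4: stream[33..34]='2' size=0x2=2, data at stream[36..38]='qw' -> body[18..20], body so far='zwq004jqt0ejt7n7v6qw'
Chunk 5: stream[40..41]='0' size=0 (terminator). Final body='zwq004jqt0ejt7n7v6qw' (20 bytes)

Answer: 2 8 8 2 0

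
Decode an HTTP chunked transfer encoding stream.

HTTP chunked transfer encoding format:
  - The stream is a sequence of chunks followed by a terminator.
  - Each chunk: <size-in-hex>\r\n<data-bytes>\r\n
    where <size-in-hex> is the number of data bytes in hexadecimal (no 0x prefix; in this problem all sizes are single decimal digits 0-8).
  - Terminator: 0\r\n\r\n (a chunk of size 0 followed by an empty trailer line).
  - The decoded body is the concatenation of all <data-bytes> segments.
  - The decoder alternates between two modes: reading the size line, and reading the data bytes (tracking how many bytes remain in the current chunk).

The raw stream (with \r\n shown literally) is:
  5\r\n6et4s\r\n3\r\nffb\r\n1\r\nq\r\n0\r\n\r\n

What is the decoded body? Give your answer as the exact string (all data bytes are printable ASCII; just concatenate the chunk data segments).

Chunk 1: stream[0..1]='5' size=0x5=5, data at stream[3..8]='6et4s' -> body[0..5], body so far='6et4s'
Chunk 2: stream[10..11]='3' size=0x3=3, data at stream[13..16]='ffb' -> body[5..8], body so far='6et4sffb'
Chunk 3: stream[18..19]='1' size=0x1=1, data at stream[21..22]='q' -> body[8..9], body so far='6et4sffbq'
Chunk 4: stream[24..25]='0' size=0 (terminator). Final body='6et4sffbq' (9 bytes)

Answer: 6et4sffbq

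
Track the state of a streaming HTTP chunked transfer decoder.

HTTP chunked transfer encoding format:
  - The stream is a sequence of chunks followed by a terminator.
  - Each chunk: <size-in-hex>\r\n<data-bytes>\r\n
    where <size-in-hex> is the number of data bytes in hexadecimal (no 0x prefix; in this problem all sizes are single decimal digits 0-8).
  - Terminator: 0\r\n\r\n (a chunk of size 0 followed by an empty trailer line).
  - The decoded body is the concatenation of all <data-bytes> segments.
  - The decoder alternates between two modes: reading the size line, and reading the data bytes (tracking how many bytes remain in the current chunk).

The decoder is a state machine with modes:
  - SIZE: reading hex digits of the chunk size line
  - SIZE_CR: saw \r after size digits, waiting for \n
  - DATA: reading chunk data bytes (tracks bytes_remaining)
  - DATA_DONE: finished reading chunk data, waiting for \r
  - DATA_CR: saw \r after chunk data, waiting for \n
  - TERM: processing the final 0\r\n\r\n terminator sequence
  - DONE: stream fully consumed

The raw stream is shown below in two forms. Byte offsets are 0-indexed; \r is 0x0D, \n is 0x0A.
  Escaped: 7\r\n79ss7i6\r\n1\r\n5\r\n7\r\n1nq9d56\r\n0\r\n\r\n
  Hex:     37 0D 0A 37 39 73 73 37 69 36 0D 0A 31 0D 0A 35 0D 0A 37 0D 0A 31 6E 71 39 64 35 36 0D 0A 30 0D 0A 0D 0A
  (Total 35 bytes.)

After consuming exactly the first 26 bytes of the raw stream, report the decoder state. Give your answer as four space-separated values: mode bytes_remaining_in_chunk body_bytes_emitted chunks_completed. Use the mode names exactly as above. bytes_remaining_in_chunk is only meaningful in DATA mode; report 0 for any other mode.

Answer: DATA 2 13 2

Derivation:
Byte 0 = '7': mode=SIZE remaining=0 emitted=0 chunks_done=0
Byte 1 = 0x0D: mode=SIZE_CR remaining=0 emitted=0 chunks_done=0
Byte 2 = 0x0A: mode=DATA remaining=7 emitted=0 chunks_done=0
Byte 3 = '7': mode=DATA remaining=6 emitted=1 chunks_done=0
Byte 4 = '9': mode=DATA remaining=5 emitted=2 chunks_done=0
Byte 5 = 's': mode=DATA remaining=4 emitted=3 chunks_done=0
Byte 6 = 's': mode=DATA remaining=3 emitted=4 chunks_done=0
Byte 7 = '7': mode=DATA remaining=2 emitted=5 chunks_done=0
Byte 8 = 'i': mode=DATA remaining=1 emitted=6 chunks_done=0
Byte 9 = '6': mode=DATA_DONE remaining=0 emitted=7 chunks_done=0
Byte 10 = 0x0D: mode=DATA_CR remaining=0 emitted=7 chunks_done=0
Byte 11 = 0x0A: mode=SIZE remaining=0 emitted=7 chunks_done=1
Byte 12 = '1': mode=SIZE remaining=0 emitted=7 chunks_done=1
Byte 13 = 0x0D: mode=SIZE_CR remaining=0 emitted=7 chunks_done=1
Byte 14 = 0x0A: mode=DATA remaining=1 emitted=7 chunks_done=1
Byte 15 = '5': mode=DATA_DONE remaining=0 emitted=8 chunks_done=1
Byte 16 = 0x0D: mode=DATA_CR remaining=0 emitted=8 chunks_done=1
Byte 17 = 0x0A: mode=SIZE remaining=0 emitted=8 chunks_done=2
Byte 18 = '7': mode=SIZE remaining=0 emitted=8 chunks_done=2
Byte 19 = 0x0D: mode=SIZE_CR remaining=0 emitted=8 chunks_done=2
Byte 20 = 0x0A: mode=DATA remaining=7 emitted=8 chunks_done=2
Byte 21 = '1': mode=DATA remaining=6 emitted=9 chunks_done=2
Byte 22 = 'n': mode=DATA remaining=5 emitted=10 chunks_done=2
Byte 23 = 'q': mode=DATA remaining=4 emitted=11 chunks_done=2
Byte 24 = '9': mode=DATA remaining=3 emitted=12 chunks_done=2
Byte 25 = 'd': mode=DATA remaining=2 emitted=13 chunks_done=2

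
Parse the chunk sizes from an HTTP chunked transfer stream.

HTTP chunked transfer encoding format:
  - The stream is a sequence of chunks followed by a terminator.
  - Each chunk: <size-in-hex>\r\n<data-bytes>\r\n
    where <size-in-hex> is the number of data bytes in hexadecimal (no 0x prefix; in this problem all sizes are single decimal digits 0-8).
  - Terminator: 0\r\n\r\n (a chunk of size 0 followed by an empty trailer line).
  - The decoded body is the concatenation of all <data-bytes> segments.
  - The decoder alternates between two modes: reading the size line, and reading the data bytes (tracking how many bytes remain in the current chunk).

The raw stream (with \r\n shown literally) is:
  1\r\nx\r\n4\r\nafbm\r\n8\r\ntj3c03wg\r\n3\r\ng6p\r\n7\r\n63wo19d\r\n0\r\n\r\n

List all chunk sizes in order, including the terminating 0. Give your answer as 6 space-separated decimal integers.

Answer: 1 4 8 3 7 0

Derivation:
Chunk 1: stream[0..1]='1' size=0x1=1, data at stream[3..4]='x' -> body[0..1], body so far='x'
Chunk 2: stream[6..7]='4' size=0x4=4, data at stream[9..13]='afbm' -> body[1..5], body so far='xafbm'
Chunk 3: stream[15..16]='8' size=0x8=8, data at stream[18..26]='tj3c03wg' -> body[5..13], body so far='xafbmtj3c03wg'
Chunk 4: stream[28..29]='3' size=0x3=3, data at stream[31..34]='g6p' -> body[13..16], body so far='xafbmtj3c03wgg6p'
Chunk 5: stream[36..37]='7' size=0x7=7, data at stream[39..46]='63wo19d' -> body[16..23], body so far='xafbmtj3c03wgg6p63wo19d'
Chunk 6: stream[48..49]='0' size=0 (terminator). Final body='xafbmtj3c03wgg6p63wo19d' (23 bytes)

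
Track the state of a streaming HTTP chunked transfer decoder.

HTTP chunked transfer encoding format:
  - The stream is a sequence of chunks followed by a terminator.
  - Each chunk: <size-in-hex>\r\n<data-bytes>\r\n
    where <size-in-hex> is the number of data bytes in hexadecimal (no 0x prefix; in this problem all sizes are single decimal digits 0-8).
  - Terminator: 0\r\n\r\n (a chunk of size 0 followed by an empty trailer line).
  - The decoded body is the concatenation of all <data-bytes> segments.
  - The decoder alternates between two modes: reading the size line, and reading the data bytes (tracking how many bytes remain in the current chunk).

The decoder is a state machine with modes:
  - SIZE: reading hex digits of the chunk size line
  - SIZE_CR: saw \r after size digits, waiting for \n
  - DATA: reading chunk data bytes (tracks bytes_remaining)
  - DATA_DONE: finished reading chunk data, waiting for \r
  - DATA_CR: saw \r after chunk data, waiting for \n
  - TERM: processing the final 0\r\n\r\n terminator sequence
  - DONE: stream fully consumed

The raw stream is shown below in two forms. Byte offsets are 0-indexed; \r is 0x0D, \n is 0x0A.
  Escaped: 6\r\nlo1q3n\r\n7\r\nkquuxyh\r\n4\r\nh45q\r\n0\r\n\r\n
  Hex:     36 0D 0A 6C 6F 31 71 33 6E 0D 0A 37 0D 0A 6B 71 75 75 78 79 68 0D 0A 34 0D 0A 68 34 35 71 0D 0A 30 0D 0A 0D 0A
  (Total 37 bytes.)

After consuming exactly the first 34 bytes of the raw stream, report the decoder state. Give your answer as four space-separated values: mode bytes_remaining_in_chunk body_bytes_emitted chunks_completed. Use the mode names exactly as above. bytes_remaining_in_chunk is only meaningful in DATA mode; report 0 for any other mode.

Byte 0 = '6': mode=SIZE remaining=0 emitted=0 chunks_done=0
Byte 1 = 0x0D: mode=SIZE_CR remaining=0 emitted=0 chunks_done=0
Byte 2 = 0x0A: mode=DATA remaining=6 emitted=0 chunks_done=0
Byte 3 = 'l': mode=DATA remaining=5 emitted=1 chunks_done=0
Byte 4 = 'o': mode=DATA remaining=4 emitted=2 chunks_done=0
Byte 5 = '1': mode=DATA remaining=3 emitted=3 chunks_done=0
Byte 6 = 'q': mode=DATA remaining=2 emitted=4 chunks_done=0
Byte 7 = '3': mode=DATA remaining=1 emitted=5 chunks_done=0
Byte 8 = 'n': mode=DATA_DONE remaining=0 emitted=6 chunks_done=0
Byte 9 = 0x0D: mode=DATA_CR remaining=0 emitted=6 chunks_done=0
Byte 10 = 0x0A: mode=SIZE remaining=0 emitted=6 chunks_done=1
Byte 11 = '7': mode=SIZE remaining=0 emitted=6 chunks_done=1
Byte 12 = 0x0D: mode=SIZE_CR remaining=0 emitted=6 chunks_done=1
Byte 13 = 0x0A: mode=DATA remaining=7 emitted=6 chunks_done=1
Byte 14 = 'k': mode=DATA remaining=6 emitted=7 chunks_done=1
Byte 15 = 'q': mode=DATA remaining=5 emitted=8 chunks_done=1
Byte 16 = 'u': mode=DATA remaining=4 emitted=9 chunks_done=1
Byte 17 = 'u': mode=DATA remaining=3 emitted=10 chunks_done=1
Byte 18 = 'x': mode=DATA remaining=2 emitted=11 chunks_done=1
Byte 19 = 'y': mode=DATA remaining=1 emitted=12 chunks_done=1
Byte 20 = 'h': mode=DATA_DONE remaining=0 emitted=13 chunks_done=1
Byte 21 = 0x0D: mode=DATA_CR remaining=0 emitted=13 chunks_done=1
Byte 22 = 0x0A: mode=SIZE remaining=0 emitted=13 chunks_done=2
Byte 23 = '4': mode=SIZE remaining=0 emitted=13 chunks_done=2
Byte 24 = 0x0D: mode=SIZE_CR remaining=0 emitted=13 chunks_done=2
Byte 25 = 0x0A: mode=DATA remaining=4 emitted=13 chunks_done=2
Byte 26 = 'h': mode=DATA remaining=3 emitted=14 chunks_done=2
Byte 27 = '4': mode=DATA remaining=2 emitted=15 chunks_done=2
Byte 28 = '5': mode=DATA remaining=1 emitted=16 chunks_done=2
Byte 29 = 'q': mode=DATA_DONE remaining=0 emitted=17 chunks_done=2
Byte 30 = 0x0D: mode=DATA_CR remaining=0 emitted=17 chunks_done=2
Byte 31 = 0x0A: mode=SIZE remaining=0 emitted=17 chunks_done=3
Byte 32 = '0': mode=SIZE remaining=0 emitted=17 chunks_done=3
Byte 33 = 0x0D: mode=SIZE_CR remaining=0 emitted=17 chunks_done=3

Answer: SIZE_CR 0 17 3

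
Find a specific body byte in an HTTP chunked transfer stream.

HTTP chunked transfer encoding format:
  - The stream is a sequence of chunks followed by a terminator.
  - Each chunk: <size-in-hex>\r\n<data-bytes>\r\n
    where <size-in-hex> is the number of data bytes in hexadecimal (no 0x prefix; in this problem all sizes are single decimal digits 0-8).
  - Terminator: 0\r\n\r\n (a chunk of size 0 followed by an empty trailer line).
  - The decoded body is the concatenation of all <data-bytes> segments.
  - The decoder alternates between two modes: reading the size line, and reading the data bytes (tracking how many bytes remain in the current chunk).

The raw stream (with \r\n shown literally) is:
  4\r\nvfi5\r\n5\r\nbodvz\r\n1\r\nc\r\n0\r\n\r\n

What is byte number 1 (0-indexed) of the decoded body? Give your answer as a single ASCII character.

Answer: f

Derivation:
Chunk 1: stream[0..1]='4' size=0x4=4, data at stream[3..7]='vfi5' -> body[0..4], body so far='vfi5'
Chunk 2: stream[9..10]='5' size=0x5=5, data at stream[12..17]='bodvz' -> body[4..9], body so far='vfi5bodvz'
Chunk 3: stream[19..20]='1' size=0x1=1, data at stream[22..23]='c' -> body[9..10], body so far='vfi5bodvzc'
Chunk 4: stream[25..26]='0' size=0 (terminator). Final body='vfi5bodvzc' (10 bytes)
Body byte 1 = 'f'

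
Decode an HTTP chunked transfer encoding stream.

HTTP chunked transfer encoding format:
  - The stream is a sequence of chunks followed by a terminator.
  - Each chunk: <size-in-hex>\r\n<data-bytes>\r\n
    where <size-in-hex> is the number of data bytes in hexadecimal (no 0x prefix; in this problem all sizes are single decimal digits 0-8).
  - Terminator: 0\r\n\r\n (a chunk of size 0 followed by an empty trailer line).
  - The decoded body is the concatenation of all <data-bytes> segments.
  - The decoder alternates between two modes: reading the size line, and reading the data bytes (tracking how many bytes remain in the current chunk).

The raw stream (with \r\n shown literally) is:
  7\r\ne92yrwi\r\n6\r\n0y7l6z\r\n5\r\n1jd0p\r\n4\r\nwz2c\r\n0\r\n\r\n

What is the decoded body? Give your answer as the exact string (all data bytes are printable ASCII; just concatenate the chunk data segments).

Answer: e92yrwi0y7l6z1jd0pwz2c

Derivation:
Chunk 1: stream[0..1]='7' size=0x7=7, data at stream[3..10]='e92yrwi' -> body[0..7], body so far='e92yrwi'
Chunk 2: stream[12..13]='6' size=0x6=6, data at stream[15..21]='0y7l6z' -> body[7..13], body so far='e92yrwi0y7l6z'
Chunk 3: stream[23..24]='5' size=0x5=5, data at stream[26..31]='1jd0p' -> body[13..18], body so far='e92yrwi0y7l6z1jd0p'
Chunk 4: stream[33..34]='4' size=0x4=4, data at stream[36..40]='wz2c' -> body[18..22], body so far='e92yrwi0y7l6z1jd0pwz2c'
Chunk 5: stream[42..43]='0' size=0 (terminator). Final body='e92yrwi0y7l6z1jd0pwz2c' (22 bytes)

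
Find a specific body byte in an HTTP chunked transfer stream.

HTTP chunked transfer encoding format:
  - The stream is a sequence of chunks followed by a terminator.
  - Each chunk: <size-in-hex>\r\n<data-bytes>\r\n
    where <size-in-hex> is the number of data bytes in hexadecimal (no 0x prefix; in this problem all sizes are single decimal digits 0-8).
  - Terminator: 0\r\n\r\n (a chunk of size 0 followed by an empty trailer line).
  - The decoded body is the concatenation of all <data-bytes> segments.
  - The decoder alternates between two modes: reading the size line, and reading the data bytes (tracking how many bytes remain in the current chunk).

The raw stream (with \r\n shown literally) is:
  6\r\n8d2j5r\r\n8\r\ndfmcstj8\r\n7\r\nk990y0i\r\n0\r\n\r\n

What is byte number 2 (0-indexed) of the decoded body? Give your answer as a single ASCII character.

Chunk 1: stream[0..1]='6' size=0x6=6, data at stream[3..9]='8d2j5r' -> body[0..6], body so far='8d2j5r'
Chunk 2: stream[11..12]='8' size=0x8=8, data at stream[14..22]='dfmcstj8' -> body[6..14], body so far='8d2j5rdfmcstj8'
Chunk 3: stream[24..25]='7' size=0x7=7, data at stream[27..34]='k990y0i' -> body[14..21], body so far='8d2j5rdfmcstj8k990y0i'
Chunk 4: stream[36..37]='0' size=0 (terminator). Final body='8d2j5rdfmcstj8k990y0i' (21 bytes)
Body byte 2 = '2'

Answer: 2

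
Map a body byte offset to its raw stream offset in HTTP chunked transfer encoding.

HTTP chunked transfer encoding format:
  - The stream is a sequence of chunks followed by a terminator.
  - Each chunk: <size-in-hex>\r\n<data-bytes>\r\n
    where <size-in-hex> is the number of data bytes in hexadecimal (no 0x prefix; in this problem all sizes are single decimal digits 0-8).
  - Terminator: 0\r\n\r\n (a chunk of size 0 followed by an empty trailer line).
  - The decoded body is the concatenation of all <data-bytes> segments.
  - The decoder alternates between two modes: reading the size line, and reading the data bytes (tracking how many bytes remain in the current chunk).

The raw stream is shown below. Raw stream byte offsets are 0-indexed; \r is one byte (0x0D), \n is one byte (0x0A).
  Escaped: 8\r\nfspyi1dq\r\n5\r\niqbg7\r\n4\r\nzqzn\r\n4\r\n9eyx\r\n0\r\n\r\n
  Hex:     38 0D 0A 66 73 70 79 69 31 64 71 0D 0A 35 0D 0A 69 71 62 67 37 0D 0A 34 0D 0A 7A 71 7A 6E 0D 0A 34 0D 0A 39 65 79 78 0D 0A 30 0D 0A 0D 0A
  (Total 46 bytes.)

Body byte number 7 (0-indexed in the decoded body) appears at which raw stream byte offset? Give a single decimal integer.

Chunk 1: stream[0..1]='8' size=0x8=8, data at stream[3..11]='fspyi1dq' -> body[0..8], body so far='fspyi1dq'
Chunk 2: stream[13..14]='5' size=0x5=5, data at stream[16..21]='iqbg7' -> body[8..13], body so far='fspyi1dqiqbg7'
Chunk 3: stream[23..24]='4' size=0x4=4, data at stream[26..30]='zqzn' -> body[13..17], body so far='fspyi1dqiqbg7zqzn'
Chunk 4: stream[32..33]='4' size=0x4=4, data at stream[35..39]='9eyx' -> body[17..21], body so far='fspyi1dqiqbg7zqzn9eyx'
Chunk 5: stream[41..42]='0' size=0 (terminator). Final body='fspyi1dqiqbg7zqzn9eyx' (21 bytes)
Body byte 7 at stream offset 10

Answer: 10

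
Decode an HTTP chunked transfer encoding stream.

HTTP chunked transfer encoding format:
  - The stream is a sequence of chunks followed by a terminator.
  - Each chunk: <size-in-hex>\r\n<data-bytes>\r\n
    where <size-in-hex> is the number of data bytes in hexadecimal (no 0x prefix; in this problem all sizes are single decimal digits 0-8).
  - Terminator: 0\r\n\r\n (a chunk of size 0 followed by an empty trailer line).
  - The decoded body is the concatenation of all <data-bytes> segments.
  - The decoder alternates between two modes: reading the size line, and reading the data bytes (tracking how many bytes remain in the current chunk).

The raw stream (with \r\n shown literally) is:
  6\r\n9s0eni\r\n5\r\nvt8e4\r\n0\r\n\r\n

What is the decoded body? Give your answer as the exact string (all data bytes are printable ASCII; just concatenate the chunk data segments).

Chunk 1: stream[0..1]='6' size=0x6=6, data at stream[3..9]='9s0eni' -> body[0..6], body so far='9s0eni'
Chunk 2: stream[11..12]='5' size=0x5=5, data at stream[14..19]='vt8e4' -> body[6..11], body so far='9s0enivt8e4'
Chunk 3: stream[21..22]='0' size=0 (terminator). Final body='9s0enivt8e4' (11 bytes)

Answer: 9s0enivt8e4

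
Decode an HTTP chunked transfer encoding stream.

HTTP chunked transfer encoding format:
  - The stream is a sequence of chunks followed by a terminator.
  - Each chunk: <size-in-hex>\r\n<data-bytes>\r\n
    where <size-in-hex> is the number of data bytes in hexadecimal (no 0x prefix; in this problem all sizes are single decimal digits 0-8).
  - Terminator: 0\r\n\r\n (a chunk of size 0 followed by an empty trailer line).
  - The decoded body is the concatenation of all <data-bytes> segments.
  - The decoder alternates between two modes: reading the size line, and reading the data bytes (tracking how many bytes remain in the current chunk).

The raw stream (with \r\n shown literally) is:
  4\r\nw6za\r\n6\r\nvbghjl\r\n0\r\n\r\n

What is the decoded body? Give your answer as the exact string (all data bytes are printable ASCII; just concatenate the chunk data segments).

Chunk 1: stream[0..1]='4' size=0x4=4, data at stream[3..7]='w6za' -> body[0..4], body so far='w6za'
Chunk 2: stream[9..10]='6' size=0x6=6, data at stream[12..18]='vbghjl' -> body[4..10], body so far='w6zavbghjl'
Chunk 3: stream[20..21]='0' size=0 (terminator). Final body='w6zavbghjl' (10 bytes)

Answer: w6zavbghjl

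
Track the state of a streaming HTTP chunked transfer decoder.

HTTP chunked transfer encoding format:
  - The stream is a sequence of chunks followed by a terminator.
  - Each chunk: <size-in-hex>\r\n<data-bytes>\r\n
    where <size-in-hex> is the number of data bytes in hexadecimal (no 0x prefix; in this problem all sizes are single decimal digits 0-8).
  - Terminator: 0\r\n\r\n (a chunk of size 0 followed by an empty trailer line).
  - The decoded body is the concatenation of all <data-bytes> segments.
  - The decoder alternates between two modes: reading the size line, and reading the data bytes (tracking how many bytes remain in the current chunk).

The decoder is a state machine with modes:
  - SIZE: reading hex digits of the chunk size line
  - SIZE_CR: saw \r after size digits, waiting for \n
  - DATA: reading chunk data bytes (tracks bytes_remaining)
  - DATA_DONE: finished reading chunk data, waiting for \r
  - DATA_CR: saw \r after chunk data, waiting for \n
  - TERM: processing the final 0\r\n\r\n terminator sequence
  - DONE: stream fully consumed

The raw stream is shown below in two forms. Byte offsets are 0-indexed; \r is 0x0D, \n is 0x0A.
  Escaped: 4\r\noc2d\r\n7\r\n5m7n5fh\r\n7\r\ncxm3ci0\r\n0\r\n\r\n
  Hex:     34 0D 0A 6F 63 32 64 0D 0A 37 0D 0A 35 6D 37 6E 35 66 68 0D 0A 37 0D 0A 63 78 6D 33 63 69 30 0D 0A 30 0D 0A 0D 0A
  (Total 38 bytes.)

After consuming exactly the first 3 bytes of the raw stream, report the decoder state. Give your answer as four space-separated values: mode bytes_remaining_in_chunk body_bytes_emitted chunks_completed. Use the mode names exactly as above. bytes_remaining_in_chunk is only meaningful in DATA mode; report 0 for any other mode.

Answer: DATA 4 0 0

Derivation:
Byte 0 = '4': mode=SIZE remaining=0 emitted=0 chunks_done=0
Byte 1 = 0x0D: mode=SIZE_CR remaining=0 emitted=0 chunks_done=0
Byte 2 = 0x0A: mode=DATA remaining=4 emitted=0 chunks_done=0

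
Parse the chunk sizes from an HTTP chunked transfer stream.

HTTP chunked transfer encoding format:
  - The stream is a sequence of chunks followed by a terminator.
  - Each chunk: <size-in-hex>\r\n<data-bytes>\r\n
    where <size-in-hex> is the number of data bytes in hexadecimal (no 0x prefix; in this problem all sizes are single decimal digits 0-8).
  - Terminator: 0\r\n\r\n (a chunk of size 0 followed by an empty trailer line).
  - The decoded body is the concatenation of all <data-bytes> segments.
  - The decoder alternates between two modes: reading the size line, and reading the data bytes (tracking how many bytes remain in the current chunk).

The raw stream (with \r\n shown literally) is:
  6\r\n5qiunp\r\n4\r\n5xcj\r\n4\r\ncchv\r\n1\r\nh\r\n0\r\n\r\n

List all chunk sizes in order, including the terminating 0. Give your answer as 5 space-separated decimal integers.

Chunk 1: stream[0..1]='6' size=0x6=6, data at stream[3..9]='5qiunp' -> body[0..6], body so far='5qiunp'
Chunk 2: stream[11..12]='4' size=0x4=4, data at stream[14..18]='5xcj' -> body[6..10], body so far='5qiunp5xcj'
Chunk 3: stream[20..21]='4' size=0x4=4, data at stream[23..27]='cchv' -> body[10..14], body so far='5qiunp5xcjcchv'
Chunk 4: stream[29..30]='1' size=0x1=1, data at stream[32..33]='h' -> body[14..15], body so far='5qiunp5xcjcchvh'
Chunk 5: stream[35..36]='0' size=0 (terminator). Final body='5qiunp5xcjcchvh' (15 bytes)

Answer: 6 4 4 1 0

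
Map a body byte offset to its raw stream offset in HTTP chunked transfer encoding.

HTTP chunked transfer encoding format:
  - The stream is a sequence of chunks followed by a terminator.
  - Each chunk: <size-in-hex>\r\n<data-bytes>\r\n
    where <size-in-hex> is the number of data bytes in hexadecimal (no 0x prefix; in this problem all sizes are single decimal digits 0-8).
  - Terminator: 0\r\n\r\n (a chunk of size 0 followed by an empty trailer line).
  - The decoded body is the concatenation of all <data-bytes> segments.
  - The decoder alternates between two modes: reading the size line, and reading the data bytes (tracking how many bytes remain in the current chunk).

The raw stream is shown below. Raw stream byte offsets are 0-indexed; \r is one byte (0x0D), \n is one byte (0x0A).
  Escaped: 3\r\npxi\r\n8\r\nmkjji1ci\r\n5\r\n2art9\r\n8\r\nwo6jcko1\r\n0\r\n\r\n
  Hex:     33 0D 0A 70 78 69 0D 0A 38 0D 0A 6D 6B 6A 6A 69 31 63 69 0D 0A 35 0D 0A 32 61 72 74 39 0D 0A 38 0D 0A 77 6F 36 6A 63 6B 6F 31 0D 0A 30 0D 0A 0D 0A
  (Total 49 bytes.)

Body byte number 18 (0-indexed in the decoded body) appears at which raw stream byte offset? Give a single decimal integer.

Answer: 36

Derivation:
Chunk 1: stream[0..1]='3' size=0x3=3, data at stream[3..6]='pxi' -> body[0..3], body so far='pxi'
Chunk 2: stream[8..9]='8' size=0x8=8, data at stream[11..19]='mkjji1ci' -> body[3..11], body so far='pximkjji1ci'
Chunk 3: stream[21..22]='5' size=0x5=5, data at stream[24..29]='2art9' -> body[11..16], body so far='pximkjji1ci2art9'
Chunk 4: stream[31..32]='8' size=0x8=8, data at stream[34..42]='wo6jcko1' -> body[16..24], body so far='pximkjji1ci2art9wo6jcko1'
Chunk 5: stream[44..45]='0' size=0 (terminator). Final body='pximkjji1ci2art9wo6jcko1' (24 bytes)
Body byte 18 at stream offset 36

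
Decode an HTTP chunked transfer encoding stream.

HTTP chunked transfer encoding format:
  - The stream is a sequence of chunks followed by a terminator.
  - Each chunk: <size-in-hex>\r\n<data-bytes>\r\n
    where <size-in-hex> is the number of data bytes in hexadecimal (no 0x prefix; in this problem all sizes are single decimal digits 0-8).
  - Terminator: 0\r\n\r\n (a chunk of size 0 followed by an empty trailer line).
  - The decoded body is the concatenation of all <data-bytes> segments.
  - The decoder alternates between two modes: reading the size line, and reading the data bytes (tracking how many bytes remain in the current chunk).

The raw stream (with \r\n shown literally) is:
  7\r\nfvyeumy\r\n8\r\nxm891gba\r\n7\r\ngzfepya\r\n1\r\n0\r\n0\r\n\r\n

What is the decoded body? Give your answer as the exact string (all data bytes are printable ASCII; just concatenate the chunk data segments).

Answer: fvyeumyxm891gbagzfepya0

Derivation:
Chunk 1: stream[0..1]='7' size=0x7=7, data at stream[3..10]='fvyeumy' -> body[0..7], body so far='fvyeumy'
Chunk 2: stream[12..13]='8' size=0x8=8, data at stream[15..23]='xm891gba' -> body[7..15], body so far='fvyeumyxm891gba'
Chunk 3: stream[25..26]='7' size=0x7=7, data at stream[28..35]='gzfepya' -> body[15..22], body so far='fvyeumyxm891gbagzfepya'
Chunk 4: stream[37..38]='1' size=0x1=1, data at stream[40..41]='0' -> body[22..23], body so far='fvyeumyxm891gbagzfepya0'
Chunk 5: stream[43..44]='0' size=0 (terminator). Final body='fvyeumyxm891gbagzfepya0' (23 bytes)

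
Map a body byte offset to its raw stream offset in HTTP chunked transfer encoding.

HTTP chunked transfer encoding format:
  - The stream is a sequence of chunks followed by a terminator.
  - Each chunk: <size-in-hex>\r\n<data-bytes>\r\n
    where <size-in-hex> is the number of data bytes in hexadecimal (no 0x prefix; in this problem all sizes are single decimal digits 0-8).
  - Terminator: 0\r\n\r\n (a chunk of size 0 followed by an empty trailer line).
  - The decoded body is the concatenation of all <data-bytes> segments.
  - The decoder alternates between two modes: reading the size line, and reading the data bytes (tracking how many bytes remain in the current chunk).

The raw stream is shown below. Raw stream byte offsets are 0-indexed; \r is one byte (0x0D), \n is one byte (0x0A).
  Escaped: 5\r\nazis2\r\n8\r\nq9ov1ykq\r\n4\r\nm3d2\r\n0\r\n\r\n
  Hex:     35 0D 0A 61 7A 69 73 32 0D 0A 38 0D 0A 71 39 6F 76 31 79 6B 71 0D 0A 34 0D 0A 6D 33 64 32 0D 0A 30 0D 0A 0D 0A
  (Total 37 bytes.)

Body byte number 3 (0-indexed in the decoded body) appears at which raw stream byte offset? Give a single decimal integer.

Chunk 1: stream[0..1]='5' size=0x5=5, data at stream[3..8]='azis2' -> body[0..5], body so far='azis2'
Chunk 2: stream[10..11]='8' size=0x8=8, data at stream[13..21]='q9ov1ykq' -> body[5..13], body so far='azis2q9ov1ykq'
Chunk 3: stream[23..24]='4' size=0x4=4, data at stream[26..30]='m3d2' -> body[13..17], body so far='azis2q9ov1ykqm3d2'
Chunk 4: stream[32..33]='0' size=0 (terminator). Final body='azis2q9ov1ykqm3d2' (17 bytes)
Body byte 3 at stream offset 6

Answer: 6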